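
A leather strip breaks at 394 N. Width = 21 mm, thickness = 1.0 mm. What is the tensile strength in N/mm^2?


18.76 N/mm^2

Cross-sectional area = 21 x 1.0 = 21.0 mm^2
Tensile strength = 394 / 21.0 = 18.76 N/mm^2


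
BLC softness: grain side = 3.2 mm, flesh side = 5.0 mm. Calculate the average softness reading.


Average = (3.2 + 5.0) / 2
Average = 4.10 mm


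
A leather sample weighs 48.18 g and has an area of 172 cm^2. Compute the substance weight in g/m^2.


Substance weight = mass / area x 10000
SW = 48.18 / 172 x 10000
SW = 2801.2 g/m^2


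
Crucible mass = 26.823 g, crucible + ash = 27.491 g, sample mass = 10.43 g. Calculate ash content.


Ash mass = 0.668 g
Ash content = 6.40%


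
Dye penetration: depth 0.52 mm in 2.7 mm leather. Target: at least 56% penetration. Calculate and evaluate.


Penetration = 19.3%
Meets target: No

Penetration = 0.52 / 2.7 x 100 = 19.3%
Target: 56%
Meets target: No


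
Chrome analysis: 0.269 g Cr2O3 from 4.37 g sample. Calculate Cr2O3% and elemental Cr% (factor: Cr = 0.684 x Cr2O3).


Cr2O3 = 6.16%
Cr = 4.21%

Cr2O3% = 0.269 / 4.37 x 100 = 6.16%
Cr% = 6.16 x 0.684 = 4.21%


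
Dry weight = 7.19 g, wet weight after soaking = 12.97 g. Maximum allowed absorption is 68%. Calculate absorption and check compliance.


WA = (12.97 - 7.19) / 7.19 x 100 = 80.4%
Maximum allowed: 68%
Compliant: No


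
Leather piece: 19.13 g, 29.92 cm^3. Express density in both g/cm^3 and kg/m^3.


0.639 g/cm^3
639 kg/m^3


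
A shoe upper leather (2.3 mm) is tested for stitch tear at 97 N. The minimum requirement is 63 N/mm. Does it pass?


STS = 42.2 N/mm
Passes: No


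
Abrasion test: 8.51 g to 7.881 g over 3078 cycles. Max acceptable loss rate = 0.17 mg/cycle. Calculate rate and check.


Rate = 0.204 mg/cycle
Passes: No

Loss = 8.51 - 7.881 = 0.629 g
Rate = 0.629 g / 3078 cycles x 1000 = 0.204 mg/cycle
Max = 0.17 mg/cycle
Passes: No


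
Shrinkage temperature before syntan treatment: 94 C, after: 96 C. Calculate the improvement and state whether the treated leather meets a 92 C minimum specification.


Improvement = 2 C
Meets 92 C spec: Yes

Improvement = 96 - 94 = 2 C
Spec check: 96 C >= 92 C? Yes


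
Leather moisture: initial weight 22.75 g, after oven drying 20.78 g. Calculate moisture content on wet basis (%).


Moisture = 22.75 - 20.78 = 1.97 g
MC = 1.97 / 22.75 x 100 = 8.7%


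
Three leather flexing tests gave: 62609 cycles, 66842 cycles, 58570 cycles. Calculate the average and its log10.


Average = 62674 cycles
log10 = 4.80


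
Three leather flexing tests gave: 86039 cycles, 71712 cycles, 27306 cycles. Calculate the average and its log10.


Average = 61686 cycles
log10 = 4.79

Average = (86039 + 71712 + 27306) / 3 = 61686 cycles
log10(61686) = 4.79


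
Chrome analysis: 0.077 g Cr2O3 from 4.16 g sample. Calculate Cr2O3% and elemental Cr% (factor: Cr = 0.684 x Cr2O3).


Cr2O3% = 0.077 / 4.16 x 100 = 1.85%
Cr% = 1.85 x 0.684 = 1.27%


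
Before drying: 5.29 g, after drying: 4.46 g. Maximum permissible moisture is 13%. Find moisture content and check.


MC = (5.29 - 4.46) / 5.29 x 100 = 15.7%
Maximum: 13%
Acceptable: No


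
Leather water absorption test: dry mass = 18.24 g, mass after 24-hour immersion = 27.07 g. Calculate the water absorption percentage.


Water absorbed = 27.07 - 18.24 = 8.83 g
WA% = 8.83 / 18.24 x 100 = 48.4%


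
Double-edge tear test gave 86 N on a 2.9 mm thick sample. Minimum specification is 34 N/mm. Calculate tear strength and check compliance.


Tear strength = 86 / 2.9 = 29.7 N/mm
Required minimum = 34 N/mm
Compliant: No


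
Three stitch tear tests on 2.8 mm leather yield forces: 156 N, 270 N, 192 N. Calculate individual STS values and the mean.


STS1 = 156 / 2.8 = 55.7 N/mm
STS2 = 270 / 2.8 = 96.4 N/mm
STS3 = 192 / 2.8 = 68.6 N/mm
Mean = (55.7 + 96.4 + 68.6) / 3 = 73.6 N/mm


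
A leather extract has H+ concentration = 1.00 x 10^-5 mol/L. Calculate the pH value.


pH = -log10[H+]
pH = -log10(1.00 x 10^-5) = 5.00


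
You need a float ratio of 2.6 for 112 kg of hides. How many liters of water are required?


291.2 L

Water = hide weight x target ratio
Water = 112 x 2.6 = 291.2 L


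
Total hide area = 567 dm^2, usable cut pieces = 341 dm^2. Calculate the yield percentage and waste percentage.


Yield = 341 / 567 x 100 = 60.1%
Waste = 567 - 341 = 226 dm^2
Waste% = 100 - 60.1 = 39.9%


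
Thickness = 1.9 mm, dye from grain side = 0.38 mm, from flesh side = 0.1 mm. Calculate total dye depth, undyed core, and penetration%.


Total dyed = 0.48 mm
Undyed core = 1.42 mm
Penetration = 25.3%


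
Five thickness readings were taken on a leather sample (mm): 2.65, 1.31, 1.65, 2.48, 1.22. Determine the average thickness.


1.86 mm

Sum = 2.65 + 1.31 + 1.65 + 2.48 + 1.22 = 9.31
Average = 9.31 / 5 = 1.86 mm


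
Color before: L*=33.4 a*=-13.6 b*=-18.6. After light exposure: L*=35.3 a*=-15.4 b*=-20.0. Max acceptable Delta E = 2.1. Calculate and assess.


dL = 1.9, da = -1.8, db = -1.4
dE = sqrt((1.9)^2 + (-1.8)^2 + (-1.4)^2) = 2.97
Max = 2.1
Passes: No


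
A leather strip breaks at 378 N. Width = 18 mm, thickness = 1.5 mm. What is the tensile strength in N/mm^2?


Cross-sectional area = 18 x 1.5 = 27.0 mm^2
Tensile strength = 378 / 27.0 = 14.00 N/mm^2


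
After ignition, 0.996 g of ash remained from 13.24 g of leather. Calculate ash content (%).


7.52%

Ash% = 0.996 / 13.24 x 100
Ash% = 7.52%


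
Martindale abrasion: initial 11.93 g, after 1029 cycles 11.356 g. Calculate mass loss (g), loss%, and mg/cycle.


Loss = 11.93 - 11.356 = 0.574 g
Loss% = 0.574 / 11.93 x 100 = 4.81%
Rate = 0.574 / 1029 x 1000 = 0.558 mg/cycle


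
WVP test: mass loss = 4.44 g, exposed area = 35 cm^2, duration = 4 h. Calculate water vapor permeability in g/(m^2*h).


317.14 g/(m^2*h)


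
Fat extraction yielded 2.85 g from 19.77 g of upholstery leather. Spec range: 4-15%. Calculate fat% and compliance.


Fat% = 2.85 / 19.77 x 100 = 14.4%
Spec range: 4-15%
Compliant: Yes


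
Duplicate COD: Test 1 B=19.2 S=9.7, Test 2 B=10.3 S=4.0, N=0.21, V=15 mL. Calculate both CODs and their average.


COD1 = 1064.0 mg/L
COD2 = 705.6 mg/L
Average = 884.8 mg/L

COD1 = (19.2 - 9.7) x 0.21 x 8000 / 15 = 1064.0 mg/L
COD2 = (10.3 - 4.0) x 0.21 x 8000 / 15 = 705.6 mg/L
Average = (1064.0 + 705.6) / 2 = 884.8 mg/L


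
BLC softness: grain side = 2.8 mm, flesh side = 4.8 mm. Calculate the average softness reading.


Average = (2.8 + 4.8) / 2
Average = 3.80 mm


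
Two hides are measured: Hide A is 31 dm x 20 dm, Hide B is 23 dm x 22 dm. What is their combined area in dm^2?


1126 dm^2

Hide A area = 31 x 20 = 620 dm^2
Hide B area = 23 x 22 = 506 dm^2
Total = 620 + 506 = 1126 dm^2


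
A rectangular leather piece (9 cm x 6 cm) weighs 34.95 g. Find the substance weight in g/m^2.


6472.2 g/m^2

Area = 9 x 6 = 54 cm^2
SW = 34.95 / 54 x 10000 = 6472.2 g/m^2


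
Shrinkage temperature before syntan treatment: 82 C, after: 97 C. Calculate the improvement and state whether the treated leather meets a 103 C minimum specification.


Improvement = 15 C
Meets 103 C spec: No


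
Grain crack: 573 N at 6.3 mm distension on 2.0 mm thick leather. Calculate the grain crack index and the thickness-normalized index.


Crack index = 91.0 N/mm
Normalized index = 45.5 N/mm per mm

Crack index = 573 / 6.3 = 91.0 N/mm
Normalized = 91.0 / 2.0 = 45.5 N/mm per mm


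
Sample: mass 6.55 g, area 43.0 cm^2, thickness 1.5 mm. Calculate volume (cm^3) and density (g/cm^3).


Thickness in cm = 1.5 / 10 = 0.15 cm
Volume = 43.0 x 0.15 = 6.450 cm^3
Density = 6.55 / 6.450 = 1.016 g/cm^3


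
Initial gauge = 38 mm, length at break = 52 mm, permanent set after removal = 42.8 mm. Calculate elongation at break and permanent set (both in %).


Elongation at break = 36.8%
Permanent set = 12.6%


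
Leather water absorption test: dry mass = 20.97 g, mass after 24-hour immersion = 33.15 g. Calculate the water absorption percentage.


58.1%

Water absorbed = 33.15 - 20.97 = 12.18 g
WA% = 12.18 / 20.97 x 100 = 58.1%


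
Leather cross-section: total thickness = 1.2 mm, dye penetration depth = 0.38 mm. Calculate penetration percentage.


Penetration% = 0.38 / 1.2 x 100
Penetration = 31.7%


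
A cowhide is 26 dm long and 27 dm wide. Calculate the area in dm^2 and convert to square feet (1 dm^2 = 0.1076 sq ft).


702 dm^2
75.54 sq ft


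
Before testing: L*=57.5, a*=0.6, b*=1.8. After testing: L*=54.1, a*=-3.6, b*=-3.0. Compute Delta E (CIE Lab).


Delta E = 7.23

dL = 54.1 - 57.5 = -3.4
da = -3.6 - 0.6 = -4.2
db = -3.0 - 1.8 = -4.8
dE = sqrt((-3.4)^2 + (-4.2)^2 + (-4.8)^2) = 7.23


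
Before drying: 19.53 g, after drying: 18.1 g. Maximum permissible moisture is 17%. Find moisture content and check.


Moisture content = 7.3%
Acceptable: Yes


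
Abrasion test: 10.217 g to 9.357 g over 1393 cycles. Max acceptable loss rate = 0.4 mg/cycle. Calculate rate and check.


Loss = 10.217 - 9.357 = 0.860 g
Rate = 0.860 g / 1393 cycles x 1000 = 0.617 mg/cycle
Max = 0.4 mg/cycle
Passes: No


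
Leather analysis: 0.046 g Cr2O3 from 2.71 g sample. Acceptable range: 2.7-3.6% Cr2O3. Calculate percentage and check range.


Cr2O3% = 0.046 / 2.71 x 100 = 1.70%
Acceptable range: 2.7 to 3.6%
Within range: No


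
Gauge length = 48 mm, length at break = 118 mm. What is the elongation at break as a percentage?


Extension = 118 - 48 = 70 mm
Elongation = 70 / 48 x 100 = 145.8%


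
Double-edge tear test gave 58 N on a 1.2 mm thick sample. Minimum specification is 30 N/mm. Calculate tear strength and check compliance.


Tear strength = 58 / 1.2 = 48.3 N/mm
Required minimum = 30 N/mm
Compliant: Yes


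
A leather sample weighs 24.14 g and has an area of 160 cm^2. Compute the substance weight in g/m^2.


1508.8 g/m^2

Substance weight = mass / area x 10000
SW = 24.14 / 160 x 10000
SW = 1508.8 g/m^2


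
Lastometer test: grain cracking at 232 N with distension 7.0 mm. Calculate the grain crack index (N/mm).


33.1 N/mm

Grain crack index = force / distension
Index = 232 / 7.0 = 33.1 N/mm


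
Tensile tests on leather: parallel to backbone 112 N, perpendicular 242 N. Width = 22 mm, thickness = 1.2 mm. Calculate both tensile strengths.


Area = 22 x 1.2 = 26.4 mm^2
TS (parallel) = 112 / 26.4 = 4.24 N/mm^2
TS (perpendicular) = 242 / 26.4 = 9.17 N/mm^2


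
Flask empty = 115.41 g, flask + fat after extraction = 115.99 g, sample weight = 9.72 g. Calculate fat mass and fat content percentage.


Fat mass = 0.58 g
Fat content = 6.0%


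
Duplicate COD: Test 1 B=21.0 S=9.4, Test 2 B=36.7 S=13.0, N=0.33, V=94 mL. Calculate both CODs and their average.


COD1 = 325.8 mg/L
COD2 = 665.6 mg/L
Average = 495.7 mg/L


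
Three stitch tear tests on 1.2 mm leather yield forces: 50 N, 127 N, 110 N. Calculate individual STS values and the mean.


STS1 = 41.7 N/mm
STS2 = 105.8 N/mm
STS3 = 91.7 N/mm
Mean = 79.7 N/mm


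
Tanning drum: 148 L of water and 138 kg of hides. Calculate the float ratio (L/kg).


Float ratio = water / hide weight
Ratio = 148 / 138 = 1.1


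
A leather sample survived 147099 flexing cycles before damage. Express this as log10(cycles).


log10(147099) = 5.17


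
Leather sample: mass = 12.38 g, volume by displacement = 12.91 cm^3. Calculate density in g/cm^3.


0.959 g/cm^3

Density = mass / volume
Density = 12.38 / 12.91 = 0.959 g/cm^3


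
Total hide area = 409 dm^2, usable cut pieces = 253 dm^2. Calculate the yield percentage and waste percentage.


Yield = 61.9%
Waste = 38.1%

Yield = 253 / 409 x 100 = 61.9%
Waste = 409 - 253 = 156 dm^2
Waste% = 100 - 61.9 = 38.1%


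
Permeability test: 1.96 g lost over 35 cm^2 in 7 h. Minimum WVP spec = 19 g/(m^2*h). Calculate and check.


WVP = 1.96 / (35 x 7) x 10000 = 80.00 g/(m^2*h)
Minimum: 19 g/(m^2*h)
Meets spec: Yes


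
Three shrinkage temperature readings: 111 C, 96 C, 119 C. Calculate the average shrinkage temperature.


108.7 C

Average = (111 + 96 + 119) / 3
Average = 326 / 3 = 108.7 C


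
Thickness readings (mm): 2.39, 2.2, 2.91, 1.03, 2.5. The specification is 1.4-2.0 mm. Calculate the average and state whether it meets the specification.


Sum = 11.03
Average = 11.03 / 5 = 2.21 mm
Specification range: 1.4 to 2.0 mm
Within spec: No


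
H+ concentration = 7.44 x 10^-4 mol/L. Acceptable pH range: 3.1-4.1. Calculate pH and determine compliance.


pH = -log10(7.44 x 10^-4) = 3.13
Range: 3.1 to 4.1
Compliant: Yes


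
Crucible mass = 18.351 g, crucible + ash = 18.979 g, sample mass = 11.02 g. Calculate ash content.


Ash mass = 0.628 g
Ash content = 5.70%

Ash mass = 18.979 - 18.351 = 0.628 g
Ash% = 0.628 / 11.02 x 100 = 5.70%


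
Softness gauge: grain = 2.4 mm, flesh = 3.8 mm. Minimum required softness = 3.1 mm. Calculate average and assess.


Average = (2.4 + 3.8) / 2 = 3.10 mm
Minimum = 3.1 mm
Meets requirement: Yes


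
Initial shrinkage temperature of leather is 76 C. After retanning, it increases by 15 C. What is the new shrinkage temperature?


91 C


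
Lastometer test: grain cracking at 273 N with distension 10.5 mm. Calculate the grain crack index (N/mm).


26.0 N/mm


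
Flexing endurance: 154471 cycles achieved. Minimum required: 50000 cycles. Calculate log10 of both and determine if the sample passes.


Achieved: log10 = 5.19
Required: log10 = 4.70
Passes: Yes


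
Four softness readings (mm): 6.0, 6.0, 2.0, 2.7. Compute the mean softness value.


4.18 mm

Sum = 6.0 + 6.0 + 2.0 + 2.7
Mean = 16.7 / 4 = 4.18 mm


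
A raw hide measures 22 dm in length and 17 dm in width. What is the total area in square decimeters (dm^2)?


374 dm^2

Area = length x width
Area = 22 x 17 = 374 dm^2


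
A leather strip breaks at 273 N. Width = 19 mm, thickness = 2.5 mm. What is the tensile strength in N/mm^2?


5.75 N/mm^2

Cross-sectional area = 19 x 2.5 = 47.5 mm^2
Tensile strength = 273 / 47.5 = 5.75 N/mm^2


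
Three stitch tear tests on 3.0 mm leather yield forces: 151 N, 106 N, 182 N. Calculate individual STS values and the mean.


STS1 = 151 / 3.0 = 50.3 N/mm
STS2 = 106 / 3.0 = 35.3 N/mm
STS3 = 182 / 3.0 = 60.7 N/mm
Mean = (50.3 + 35.3 + 60.7) / 3 = 48.8 N/mm


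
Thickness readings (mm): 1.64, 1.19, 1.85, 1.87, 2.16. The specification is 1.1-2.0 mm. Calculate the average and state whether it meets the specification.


Sum = 8.71
Average = 8.71 / 5 = 1.74 mm
Specification range: 1.1 to 2.0 mm
Within spec: Yes


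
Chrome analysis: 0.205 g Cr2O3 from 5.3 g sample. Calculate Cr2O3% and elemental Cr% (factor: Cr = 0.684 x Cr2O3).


Cr2O3 = 3.87%
Cr = 2.65%


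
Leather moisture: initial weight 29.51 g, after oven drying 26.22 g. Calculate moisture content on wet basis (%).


Moisture = 29.51 - 26.22 = 3.29 g
MC = 3.29 / 29.51 x 100 = 11.1%


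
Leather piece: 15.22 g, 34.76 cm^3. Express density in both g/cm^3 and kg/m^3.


0.438 g/cm^3
438 kg/m^3

Density = 15.22 / 34.76 = 0.438 g/cm^3
Convert: 0.438 x 1000 = 438 kg/m^3


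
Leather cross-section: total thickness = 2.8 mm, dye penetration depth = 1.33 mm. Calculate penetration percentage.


Penetration% = 1.33 / 2.8 x 100
Penetration = 47.5%


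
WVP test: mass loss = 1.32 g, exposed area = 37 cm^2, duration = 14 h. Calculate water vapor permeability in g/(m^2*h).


25.48 g/(m^2*h)

WVP = mass_loss / (area x time) x 10000
WVP = 1.32 / (37 x 14) x 10000
WVP = 1.32 / 518 x 10000 = 25.48 g/(m^2*h)


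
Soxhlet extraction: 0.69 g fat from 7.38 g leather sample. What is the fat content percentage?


Fat content = 0.69 / 7.38 x 100
Fat = 9.3%


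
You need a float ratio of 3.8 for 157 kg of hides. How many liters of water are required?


Water = hide weight x target ratio
Water = 157 x 3.8 = 596.6 L


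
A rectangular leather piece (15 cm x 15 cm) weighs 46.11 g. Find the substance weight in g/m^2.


2049.3 g/m^2


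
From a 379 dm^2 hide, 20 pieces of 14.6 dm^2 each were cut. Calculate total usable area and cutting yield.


Usable area = 292.0 dm^2
Yield = 77.0%

Total usable = 20 x 14.6 = 292.0 dm^2
Yield = 292.0 / 379 x 100 = 77.0%


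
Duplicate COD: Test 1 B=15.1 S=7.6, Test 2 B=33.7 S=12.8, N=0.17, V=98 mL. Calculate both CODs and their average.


COD1 = (15.1 - 7.6) x 0.17 x 8000 / 98 = 104.1 mg/L
COD2 = (33.7 - 12.8) x 0.17 x 8000 / 98 = 290.0 mg/L
Average = (104.1 + 290.0) / 2 = 197.1 mg/L


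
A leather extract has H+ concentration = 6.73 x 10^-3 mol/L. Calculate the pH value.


pH = -log10[H+]
pH = -log10(6.73 x 10^-3) = 2.17


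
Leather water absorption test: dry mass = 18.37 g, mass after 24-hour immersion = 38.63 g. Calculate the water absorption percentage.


110.3%

Water absorbed = 38.63 - 18.37 = 20.26 g
WA% = 20.26 / 18.37 x 100 = 110.3%


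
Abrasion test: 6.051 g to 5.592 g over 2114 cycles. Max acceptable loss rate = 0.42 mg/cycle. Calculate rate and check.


Rate = 0.217 mg/cycle
Passes: Yes

Loss = 6.051 - 5.592 = 0.459 g
Rate = 0.459 g / 2114 cycles x 1000 = 0.217 mg/cycle
Max = 0.42 mg/cycle
Passes: Yes


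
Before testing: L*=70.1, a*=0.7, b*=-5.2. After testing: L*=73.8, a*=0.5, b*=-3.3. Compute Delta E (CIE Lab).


dL = 73.8 - 70.1 = 3.7
da = 0.5 - 0.7 = -0.2
db = -3.3 - (-5.2) = 1.9
dE = sqrt((3.7)^2 + (-0.2)^2 + (1.9)^2) = 4.16


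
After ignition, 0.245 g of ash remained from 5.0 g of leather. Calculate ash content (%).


4.90%

Ash% = 0.245 / 5.0 x 100
Ash% = 4.90%


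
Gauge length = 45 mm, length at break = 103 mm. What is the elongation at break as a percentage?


128.9%

Extension = 103 - 45 = 58 mm
Elongation = 58 / 45 x 100 = 128.9%


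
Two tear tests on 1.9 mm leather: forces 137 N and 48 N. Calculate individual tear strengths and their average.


Tear 1 = 137 / 1.9 = 72.1 N/mm
Tear 2 = 48 / 1.9 = 25.3 N/mm
Average = (72.1 + 25.3) / 2 = 48.7 N/mm


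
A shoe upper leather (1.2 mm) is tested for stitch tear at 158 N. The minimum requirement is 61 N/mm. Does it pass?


STS = 131.7 N/mm
Passes: Yes

STS = 158 / 1.2 = 131.7 N/mm
Minimum required: 61 N/mm
Passes: Yes


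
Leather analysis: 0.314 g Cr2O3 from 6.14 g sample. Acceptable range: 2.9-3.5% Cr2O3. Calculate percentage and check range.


Cr2O3 = 5.11%
Within range: No


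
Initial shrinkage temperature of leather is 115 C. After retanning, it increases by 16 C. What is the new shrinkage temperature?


131 C

New Ts = 115 + 16 = 131 C


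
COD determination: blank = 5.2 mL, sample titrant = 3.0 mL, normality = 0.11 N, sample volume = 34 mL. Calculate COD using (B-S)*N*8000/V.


56.9 mg/L

COD = (5.2 - 3.0) x 0.11 x 8000 / 34
COD = 2.2 x 0.11 x 8000 / 34
COD = 56.9 mg/L


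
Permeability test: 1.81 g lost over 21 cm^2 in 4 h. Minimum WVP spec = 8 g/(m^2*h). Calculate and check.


WVP = 215.48 g/(m^2*h)
Meets specification: Yes

WVP = 1.81 / (21 x 4) x 10000 = 215.48 g/(m^2*h)
Minimum: 8 g/(m^2*h)
Meets spec: Yes


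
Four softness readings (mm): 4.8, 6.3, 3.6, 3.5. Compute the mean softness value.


Sum = 4.8 + 6.3 + 3.6 + 3.5
Mean = 18.2 / 4 = 4.55 mm


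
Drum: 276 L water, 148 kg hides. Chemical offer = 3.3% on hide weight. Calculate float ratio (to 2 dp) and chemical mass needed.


Float ratio = 276 / 148 = 1.86
Chemical = 148 x 3.3 / 100 = 4.884 kg


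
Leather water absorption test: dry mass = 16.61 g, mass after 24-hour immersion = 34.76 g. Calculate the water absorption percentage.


109.3%


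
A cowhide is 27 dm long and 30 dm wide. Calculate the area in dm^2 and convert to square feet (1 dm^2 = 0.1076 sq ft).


810 dm^2
87.16 sq ft


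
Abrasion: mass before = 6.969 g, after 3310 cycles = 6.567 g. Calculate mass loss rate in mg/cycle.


0.121 mg/cycle

Mass loss = 6.969 - 6.567 = 0.402 g
Rate = 0.402 / 3310 x 1000 = 0.121 mg/cycle


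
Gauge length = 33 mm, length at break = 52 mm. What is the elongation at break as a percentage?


Extension = 52 - 33 = 19 mm
Elongation = 19 / 33 x 100 = 57.6%


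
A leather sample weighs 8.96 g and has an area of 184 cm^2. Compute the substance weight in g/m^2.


487.0 g/m^2

Substance weight = mass / area x 10000
SW = 8.96 / 184 x 10000
SW = 487.0 g/m^2


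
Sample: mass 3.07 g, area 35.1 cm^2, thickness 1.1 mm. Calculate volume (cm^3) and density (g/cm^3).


Volume = 3.861 cm^3
Density = 0.795 g/cm^3

Thickness in cm = 1.1 / 10 = 0.11 cm
Volume = 35.1 x 0.11 = 3.861 cm^3
Density = 3.07 / 3.861 = 0.795 g/cm^3


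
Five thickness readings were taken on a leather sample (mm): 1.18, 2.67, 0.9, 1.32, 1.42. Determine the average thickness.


Sum = 1.18 + 2.67 + 0.9 + 1.32 + 1.42 = 7.49
Average = 7.49 / 5 = 1.50 mm


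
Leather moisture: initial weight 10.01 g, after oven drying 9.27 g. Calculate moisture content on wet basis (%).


Moisture = 10.01 - 9.27 = 0.74 g
MC = 0.74 / 10.01 x 100 = 7.4%


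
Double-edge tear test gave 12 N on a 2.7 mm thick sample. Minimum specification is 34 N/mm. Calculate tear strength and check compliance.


Tear strength = 12 / 2.7 = 4.4 N/mm
Required minimum = 34 N/mm
Compliant: No


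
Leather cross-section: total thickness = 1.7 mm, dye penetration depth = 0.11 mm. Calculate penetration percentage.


6.5%

Penetration% = 0.11 / 1.7 x 100
Penetration = 6.5%


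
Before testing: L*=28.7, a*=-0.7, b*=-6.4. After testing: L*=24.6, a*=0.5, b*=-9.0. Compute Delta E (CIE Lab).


dL = 24.6 - 28.7 = -4.1
da = 0.5 - (-0.7) = 1.2
db = -9.0 - (-6.4) = -2.6
dE = sqrt((-4.1)^2 + (1.2)^2 + (-2.6)^2) = 5.00


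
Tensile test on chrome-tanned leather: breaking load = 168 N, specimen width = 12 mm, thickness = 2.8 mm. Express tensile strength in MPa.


Cross-section = 12 x 2.8 = 33.6 mm^2
TS = 168 / 33.6 = 5.00 MPa
(1 N/mm^2 = 1 MPa)


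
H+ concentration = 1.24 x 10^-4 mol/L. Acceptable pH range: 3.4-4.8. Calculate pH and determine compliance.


pH = 3.91
Compliant: Yes


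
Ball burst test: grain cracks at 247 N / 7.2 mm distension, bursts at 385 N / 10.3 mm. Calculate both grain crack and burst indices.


Crack index = 34.3 N/mm
Burst index = 37.4 N/mm

Crack index = 247 / 7.2 = 34.3 N/mm
Burst index = 385 / 10.3 = 37.4 N/mm


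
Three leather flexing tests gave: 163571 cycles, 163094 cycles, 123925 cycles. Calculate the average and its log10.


Average = (163571 + 163094 + 123925) / 3 = 150197 cycles
log10(150197) = 5.18


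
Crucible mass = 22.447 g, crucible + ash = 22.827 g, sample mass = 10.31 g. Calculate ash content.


Ash mass = 0.380 g
Ash content = 3.69%


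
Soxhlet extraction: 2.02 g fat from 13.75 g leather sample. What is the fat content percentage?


14.7%

Fat content = 2.02 / 13.75 x 100
Fat = 14.7%


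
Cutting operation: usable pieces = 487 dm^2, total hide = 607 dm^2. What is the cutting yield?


Yield = usable / total x 100
Yield = 487 / 607 x 100 = 80.2%


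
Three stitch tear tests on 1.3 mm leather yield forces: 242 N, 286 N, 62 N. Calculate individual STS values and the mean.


STS1 = 242 / 1.3 = 186.2 N/mm
STS2 = 286 / 1.3 = 220.0 N/mm
STS3 = 62 / 1.3 = 47.7 N/mm
Mean = (186.2 + 220.0 + 47.7) / 3 = 151.3 N/mm


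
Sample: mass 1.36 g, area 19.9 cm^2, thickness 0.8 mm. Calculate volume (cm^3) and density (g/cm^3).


Thickness in cm = 0.8 / 10 = 0.08 cm
Volume = 19.9 x 0.08 = 1.592 cm^3
Density = 1.36 / 1.592 = 0.854 g/cm^3


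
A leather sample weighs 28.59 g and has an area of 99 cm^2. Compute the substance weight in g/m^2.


Substance weight = mass / area x 10000
SW = 28.59 / 99 x 10000
SW = 2887.9 g/m^2


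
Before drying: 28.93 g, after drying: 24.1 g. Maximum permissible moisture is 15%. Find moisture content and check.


MC = (28.93 - 24.1) / 28.93 x 100 = 16.7%
Maximum: 15%
Acceptable: No


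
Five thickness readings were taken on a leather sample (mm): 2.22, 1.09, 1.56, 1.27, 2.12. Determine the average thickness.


1.65 mm


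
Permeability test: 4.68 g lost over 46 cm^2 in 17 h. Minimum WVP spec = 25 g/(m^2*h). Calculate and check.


WVP = 4.68 / (46 x 17) x 10000 = 59.85 g/(m^2*h)
Minimum: 25 g/(m^2*h)
Meets spec: Yes


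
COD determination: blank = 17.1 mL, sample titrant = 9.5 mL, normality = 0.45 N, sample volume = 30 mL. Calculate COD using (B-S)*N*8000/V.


912.0 mg/L


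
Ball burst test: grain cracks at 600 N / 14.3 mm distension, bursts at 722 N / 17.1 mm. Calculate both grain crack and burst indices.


Crack index = 42.0 N/mm
Burst index = 42.2 N/mm


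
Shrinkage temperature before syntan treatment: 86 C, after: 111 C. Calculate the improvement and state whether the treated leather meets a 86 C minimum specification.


Improvement = 25 C
Meets 86 C spec: Yes

Improvement = 111 - 86 = 25 C
Spec check: 111 C >= 86 C? Yes


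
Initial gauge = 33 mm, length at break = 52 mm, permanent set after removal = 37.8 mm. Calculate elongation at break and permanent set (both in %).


Elongation at break = (52 - 33) / 33 x 100 = 57.6%
Permanent set = (37.8 - 33) / 33 x 100 = 14.5%


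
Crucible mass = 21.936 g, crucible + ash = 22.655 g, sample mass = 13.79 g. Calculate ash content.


Ash mass = 22.655 - 21.936 = 0.719 g
Ash% = 0.719 / 13.79 x 100 = 5.21%


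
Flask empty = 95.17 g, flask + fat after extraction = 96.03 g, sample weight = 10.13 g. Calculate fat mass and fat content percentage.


Fat mass = 0.86 g
Fat content = 8.5%


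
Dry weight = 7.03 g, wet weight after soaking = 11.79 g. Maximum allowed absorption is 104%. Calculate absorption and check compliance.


WA = (11.79 - 7.03) / 7.03 x 100 = 67.7%
Maximum allowed: 104%
Compliant: Yes


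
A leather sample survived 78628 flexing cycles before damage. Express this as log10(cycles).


4.90

log10(78628) = 4.90


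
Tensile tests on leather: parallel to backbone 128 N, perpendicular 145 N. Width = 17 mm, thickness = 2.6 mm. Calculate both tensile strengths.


Area = 17 x 2.6 = 44.2 mm^2
TS (parallel) = 128 / 44.2 = 2.90 N/mm^2
TS (perpendicular) = 145 / 44.2 = 3.28 N/mm^2


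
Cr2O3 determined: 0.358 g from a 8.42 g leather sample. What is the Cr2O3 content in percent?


4.25%

Cr2O3% = 0.358 / 8.42 x 100
Cr2O3% = 4.25%


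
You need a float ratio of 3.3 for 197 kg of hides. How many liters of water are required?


650.1 L

Water = hide weight x target ratio
Water = 197 x 3.3 = 650.1 L


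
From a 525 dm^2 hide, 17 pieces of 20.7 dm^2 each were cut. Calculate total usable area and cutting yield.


Total usable = 17 x 20.7 = 351.9 dm^2
Yield = 351.9 / 525 x 100 = 67.0%


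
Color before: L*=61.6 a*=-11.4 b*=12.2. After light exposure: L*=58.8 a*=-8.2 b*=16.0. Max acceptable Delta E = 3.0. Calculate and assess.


Delta E = 5.70
Passes: No

dL = -2.8, da = 3.2, db = 3.8
dE = sqrt((-2.8)^2 + (3.2)^2 + (3.8)^2) = 5.70
Max = 3.0
Passes: No


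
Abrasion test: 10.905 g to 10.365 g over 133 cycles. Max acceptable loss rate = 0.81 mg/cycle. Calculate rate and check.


Rate = 4.060 mg/cycle
Passes: No


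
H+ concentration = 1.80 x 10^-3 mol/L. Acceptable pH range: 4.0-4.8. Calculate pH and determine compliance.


pH = 2.74
Compliant: No


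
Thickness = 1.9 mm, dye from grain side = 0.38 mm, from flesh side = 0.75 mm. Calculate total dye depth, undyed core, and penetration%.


Total dyed = 0.38 + 0.75 = 1.13 mm
Undyed core = 1.9 - 1.13 = 0.77 mm
Penetration = 1.13 / 1.9 x 100 = 59.5%


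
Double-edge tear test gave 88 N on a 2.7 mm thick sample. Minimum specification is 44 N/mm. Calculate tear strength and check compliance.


Tear strength = 32.6 N/mm
Compliant: No

Tear strength = 88 / 2.7 = 32.6 N/mm
Required minimum = 44 N/mm
Compliant: No


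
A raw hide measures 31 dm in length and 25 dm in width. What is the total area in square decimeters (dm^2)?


775 dm^2

Area = length x width
Area = 31 x 25 = 775 dm^2


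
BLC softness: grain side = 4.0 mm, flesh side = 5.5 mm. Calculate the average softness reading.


Average = (4.0 + 5.5) / 2
Average = 4.75 mm


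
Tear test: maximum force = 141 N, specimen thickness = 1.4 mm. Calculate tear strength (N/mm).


100.7 N/mm

Tear strength = force / thickness
Tear = 141 / 1.4 = 100.7 N/mm


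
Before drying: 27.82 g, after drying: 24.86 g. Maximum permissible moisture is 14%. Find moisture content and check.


Moisture content = 10.6%
Acceptable: Yes

MC = (27.82 - 24.86) / 27.82 x 100 = 10.6%
Maximum: 14%
Acceptable: Yes


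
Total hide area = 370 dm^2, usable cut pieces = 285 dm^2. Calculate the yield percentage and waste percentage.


Yield = 285 / 370 x 100 = 77.0%
Waste = 370 - 285 = 85 dm^2
Waste% = 100 - 77.0 = 23.0%


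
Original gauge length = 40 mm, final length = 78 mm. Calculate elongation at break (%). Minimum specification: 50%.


Extension = 78 - 40 = 38 mm
Elongation = 38 / 40 x 100 = 95.0%
Minimum required: 50%
Meets specification: Yes


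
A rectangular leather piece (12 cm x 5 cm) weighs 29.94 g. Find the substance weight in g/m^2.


4990.0 g/m^2

Area = 12 x 5 = 60 cm^2
SW = 29.94 / 60 x 10000 = 4990.0 g/m^2


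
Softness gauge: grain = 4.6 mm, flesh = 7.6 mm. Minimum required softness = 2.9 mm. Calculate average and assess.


Average softness = 6.10 mm
Meets requirement: Yes

Average = (4.6 + 7.6) / 2 = 6.10 mm
Minimum = 2.9 mm
Meets requirement: Yes


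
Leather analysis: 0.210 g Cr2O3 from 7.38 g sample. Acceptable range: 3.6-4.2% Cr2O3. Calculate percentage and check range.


Cr2O3 = 2.85%
Within range: No

Cr2O3% = 0.210 / 7.38 x 100 = 2.85%
Acceptable range: 3.6 to 4.2%
Within range: No


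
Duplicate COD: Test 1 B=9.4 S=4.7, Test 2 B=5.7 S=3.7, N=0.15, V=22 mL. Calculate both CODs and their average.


COD1 = 256.4 mg/L
COD2 = 109.1 mg/L
Average = 182.8 mg/L


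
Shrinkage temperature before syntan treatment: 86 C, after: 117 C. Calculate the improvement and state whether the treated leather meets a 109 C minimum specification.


Improvement = 117 - 86 = 31 C
Spec check: 117 C >= 109 C? Yes


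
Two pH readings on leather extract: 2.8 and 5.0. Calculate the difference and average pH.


Difference = |2.8 - 5.0| = 2.2
Average = (2.8 + 5.0) / 2 = 3.90


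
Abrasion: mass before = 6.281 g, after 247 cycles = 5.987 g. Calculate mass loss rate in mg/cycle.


Mass loss = 6.281 - 5.987 = 0.294 g
Rate = 0.294 / 247 x 1000 = 1.190 mg/cycle


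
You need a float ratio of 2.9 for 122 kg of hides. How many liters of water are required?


Water = hide weight x target ratio
Water = 122 x 2.9 = 353.8 L


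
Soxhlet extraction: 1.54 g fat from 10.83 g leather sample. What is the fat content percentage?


Fat content = 1.54 / 10.83 x 100
Fat = 14.2%


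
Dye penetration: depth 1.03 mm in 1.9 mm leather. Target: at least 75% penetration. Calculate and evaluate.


Penetration = 54.2%
Meets target: No

Penetration = 1.03 / 1.9 x 100 = 54.2%
Target: 75%
Meets target: No


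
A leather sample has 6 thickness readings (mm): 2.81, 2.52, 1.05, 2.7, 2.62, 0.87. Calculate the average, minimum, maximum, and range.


Sum = 12.57
Average = 12.57 / 6 = 2.10 mm
Minimum = 0.87 mm
Maximum = 2.81 mm
Range = 2.81 - 0.87 = 1.94 mm


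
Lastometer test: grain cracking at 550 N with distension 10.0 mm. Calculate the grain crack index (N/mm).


55.0 N/mm

Grain crack index = force / distension
Index = 550 / 10.0 = 55.0 N/mm


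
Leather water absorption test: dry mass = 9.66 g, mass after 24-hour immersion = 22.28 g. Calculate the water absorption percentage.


Water absorbed = 22.28 - 9.66 = 12.62 g
WA% = 12.62 / 9.66 x 100 = 130.6%


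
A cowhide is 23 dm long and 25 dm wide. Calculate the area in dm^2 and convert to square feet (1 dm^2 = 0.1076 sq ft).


575 dm^2
61.87 sq ft


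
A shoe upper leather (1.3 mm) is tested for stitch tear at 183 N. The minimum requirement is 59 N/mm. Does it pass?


STS = 183 / 1.3 = 140.8 N/mm
Minimum required: 59 N/mm
Passes: Yes


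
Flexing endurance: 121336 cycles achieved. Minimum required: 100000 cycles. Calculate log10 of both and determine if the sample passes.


Achieved: log10 = 5.08
Required: log10 = 5.00
Passes: Yes


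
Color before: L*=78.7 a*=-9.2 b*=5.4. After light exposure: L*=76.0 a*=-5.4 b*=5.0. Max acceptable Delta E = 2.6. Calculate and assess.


Delta E = 4.68
Passes: No

dL = -2.7, da = 3.8, db = -0.4
dE = sqrt((-2.7)^2 + (3.8)^2 + (-0.4)^2) = 4.68
Max = 2.6
Passes: No


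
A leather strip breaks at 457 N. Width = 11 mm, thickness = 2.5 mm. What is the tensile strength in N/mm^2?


Cross-sectional area = 11 x 2.5 = 27.5 mm^2
Tensile strength = 457 / 27.5 = 16.62 N/mm^2


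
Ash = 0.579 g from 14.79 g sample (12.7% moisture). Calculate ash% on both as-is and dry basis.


As-is ash = 3.91%
Dry-basis ash = 4.48%


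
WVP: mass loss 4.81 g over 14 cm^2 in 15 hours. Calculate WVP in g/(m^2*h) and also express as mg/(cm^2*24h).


WVP = 4.81 / (14 x 15) x 10000 = 229.05 g/(m^2*h)
Mass loss in mg = 4.81 x 1000 = 4810 mg
Per cm^2 per 24h in mg: 4810 x 24 / (14 x 15) = 115440 / 210 = 549.71 mg/(cm^2*24h)


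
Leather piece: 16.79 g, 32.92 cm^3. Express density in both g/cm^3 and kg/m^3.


Density = 16.79 / 32.92 = 0.510 g/cm^3
Convert: 0.510 x 1000 = 510 kg/m^3


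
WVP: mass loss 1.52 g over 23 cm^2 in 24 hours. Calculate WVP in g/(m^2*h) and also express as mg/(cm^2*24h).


WVP = 27.54 g/(m^2*h)
Daily rate = 66.09 mg/(cm^2*24h)


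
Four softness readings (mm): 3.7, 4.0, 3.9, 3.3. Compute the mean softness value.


3.73 mm


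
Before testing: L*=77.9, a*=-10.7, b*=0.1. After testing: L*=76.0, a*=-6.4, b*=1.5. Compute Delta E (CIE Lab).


Delta E = 4.91

dL = 76.0 - 77.9 = -1.9
da = -6.4 - (-10.7) = 4.3
db = 1.5 - 0.1 = 1.4
dE = sqrt((-1.9)^2 + (4.3)^2 + (1.4)^2) = 4.91


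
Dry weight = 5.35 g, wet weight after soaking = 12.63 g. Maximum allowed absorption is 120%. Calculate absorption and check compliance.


Absorption = 136.1%
Compliant: No


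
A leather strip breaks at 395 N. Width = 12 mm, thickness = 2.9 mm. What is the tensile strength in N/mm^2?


11.35 N/mm^2

Cross-sectional area = 12 x 2.9 = 34.8 mm^2
Tensile strength = 395 / 34.8 = 11.35 N/mm^2


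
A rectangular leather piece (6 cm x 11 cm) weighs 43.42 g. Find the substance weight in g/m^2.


Area = 6 x 11 = 66 cm^2
SW = 43.42 / 66 x 10000 = 6578.8 g/m^2


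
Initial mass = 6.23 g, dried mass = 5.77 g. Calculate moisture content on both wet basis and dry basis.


Moisture lost = 6.23 - 5.77 = 0.46 g
Wet basis MC = 0.46 / 6.23 x 100 = 7.4%
Dry basis MC = 0.46 / 5.77 x 100 = 8.0%


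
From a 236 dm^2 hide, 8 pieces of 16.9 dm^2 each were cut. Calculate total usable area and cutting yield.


Total usable = 8 x 16.9 = 135.2 dm^2
Yield = 135.2 / 236 x 100 = 57.3%


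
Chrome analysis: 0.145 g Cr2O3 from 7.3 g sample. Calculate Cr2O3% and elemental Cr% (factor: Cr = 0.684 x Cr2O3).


Cr2O3% = 0.145 / 7.3 x 100 = 1.99%
Cr% = 1.99 x 0.684 = 1.36%


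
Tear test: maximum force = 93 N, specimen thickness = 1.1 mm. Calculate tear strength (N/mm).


84.5 N/mm

Tear strength = force / thickness
Tear = 93 / 1.1 = 84.5 N/mm


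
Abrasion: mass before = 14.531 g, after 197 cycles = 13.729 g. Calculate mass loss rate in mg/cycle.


Mass loss = 14.531 - 13.729 = 0.802 g
Rate = 0.802 / 197 x 1000 = 4.071 mg/cycle


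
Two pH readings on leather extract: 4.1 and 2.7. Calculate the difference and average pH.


Difference = 1.4
Average pH = 3.40


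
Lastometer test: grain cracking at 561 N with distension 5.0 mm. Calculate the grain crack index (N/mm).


Grain crack index = force / distension
Index = 561 / 5.0 = 112.2 N/mm


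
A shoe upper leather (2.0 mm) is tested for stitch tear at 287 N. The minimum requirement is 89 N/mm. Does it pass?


STS = 287 / 2.0 = 143.5 N/mm
Minimum required: 89 N/mm
Passes: Yes


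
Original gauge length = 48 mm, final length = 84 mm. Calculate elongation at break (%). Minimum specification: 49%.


Extension = 84 - 48 = 36 mm
Elongation = 36 / 48 x 100 = 75.0%
Minimum required: 49%
Meets specification: Yes


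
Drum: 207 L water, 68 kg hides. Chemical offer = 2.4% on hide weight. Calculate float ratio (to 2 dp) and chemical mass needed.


Float ratio = 207 / 68 = 3.04
Chemical = 68 x 2.4 / 100 = 1.632 kg


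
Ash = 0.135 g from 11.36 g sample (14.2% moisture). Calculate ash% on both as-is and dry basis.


As-is ash% = 0.135 / 11.36 x 100 = 1.19%
Dry mass = 11.36 x (100 - 14.2) / 100 = 9.74688 g
Dry-basis ash% = 0.135 / 9.74688 x 100 = 1.39%


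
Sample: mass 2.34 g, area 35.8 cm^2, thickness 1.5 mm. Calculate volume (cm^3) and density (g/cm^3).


Thickness in cm = 1.5 / 10 = 0.15 cm
Volume = 35.8 x 0.15 = 5.370 cm^3
Density = 2.34 / 5.370 = 0.436 g/cm^3


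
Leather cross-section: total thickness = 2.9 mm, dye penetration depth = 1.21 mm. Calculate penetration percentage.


Penetration% = 1.21 / 2.9 x 100
Penetration = 41.7%


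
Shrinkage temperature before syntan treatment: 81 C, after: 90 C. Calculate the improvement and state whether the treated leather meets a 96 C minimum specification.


Improvement = 90 - 81 = 9 C
Spec check: 90 C >= 96 C? No


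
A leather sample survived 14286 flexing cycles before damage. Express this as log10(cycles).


log10(14286) = 4.15


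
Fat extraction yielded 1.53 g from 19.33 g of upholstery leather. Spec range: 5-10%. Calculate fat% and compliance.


Fat% = 1.53 / 19.33 x 100 = 7.9%
Spec range: 5-10%
Compliant: Yes


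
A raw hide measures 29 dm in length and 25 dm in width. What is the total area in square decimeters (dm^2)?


725 dm^2


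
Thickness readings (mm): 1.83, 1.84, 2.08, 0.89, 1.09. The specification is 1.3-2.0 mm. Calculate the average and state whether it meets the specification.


Average = 1.55 mm
Within specification: Yes


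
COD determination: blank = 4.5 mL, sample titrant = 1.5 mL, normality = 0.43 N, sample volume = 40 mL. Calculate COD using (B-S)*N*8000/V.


258.0 mg/L


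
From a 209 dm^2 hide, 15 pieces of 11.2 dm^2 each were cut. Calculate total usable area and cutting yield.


Usable area = 168.0 dm^2
Yield = 80.4%

Total usable = 15 x 11.2 = 168.0 dm^2
Yield = 168.0 / 209 x 100 = 80.4%


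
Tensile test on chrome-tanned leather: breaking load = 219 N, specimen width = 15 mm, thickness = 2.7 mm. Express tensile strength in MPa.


Cross-section = 15 x 2.7 = 40.5 mm^2
TS = 219 / 40.5 = 5.41 MPa
(1 N/mm^2 = 1 MPa)


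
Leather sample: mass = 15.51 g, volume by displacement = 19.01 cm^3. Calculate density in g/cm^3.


Density = mass / volume
Density = 15.51 / 19.01 = 0.816 g/cm^3


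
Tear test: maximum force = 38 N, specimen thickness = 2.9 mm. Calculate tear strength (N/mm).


Tear strength = force / thickness
Tear = 38 / 2.9 = 13.1 N/mm


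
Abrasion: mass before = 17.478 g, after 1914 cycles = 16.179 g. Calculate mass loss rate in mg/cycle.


0.679 mg/cycle

Mass loss = 17.478 - 16.179 = 1.299 g
Rate = 1.299 / 1914 x 1000 = 0.679 mg/cycle


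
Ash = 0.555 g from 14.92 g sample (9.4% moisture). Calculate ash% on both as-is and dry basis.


As-is ash = 3.72%
Dry-basis ash = 4.11%

As-is ash% = 0.555 / 14.92 x 100 = 3.72%
Dry mass = 14.92 x (100 - 9.4) / 100 = 13.51752 g
Dry-basis ash% = 0.555 / 13.51752 x 100 = 4.11%


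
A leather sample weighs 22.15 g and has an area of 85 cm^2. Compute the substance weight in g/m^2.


Substance weight = mass / area x 10000
SW = 22.15 / 85 x 10000
SW = 2605.9 g/m^2


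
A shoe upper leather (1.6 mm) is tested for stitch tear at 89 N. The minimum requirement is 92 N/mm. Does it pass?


STS = 89 / 1.6 = 55.6 N/mm
Minimum required: 92 N/mm
Passes: No
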